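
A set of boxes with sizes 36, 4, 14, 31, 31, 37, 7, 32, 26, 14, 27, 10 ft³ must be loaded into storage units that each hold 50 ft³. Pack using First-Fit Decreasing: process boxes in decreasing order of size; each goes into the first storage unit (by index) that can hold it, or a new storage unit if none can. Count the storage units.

7

Sorted descending: 37, 36, 32, 31, 31, 27, 26, 14, 14, 10, 7, 4.
37 ft³ → storage unit 1 (remaining 13 ft³)
36 ft³ → storage unit 2 (remaining 14 ft³)
32 ft³ → storage unit 3 (remaining 18 ft³)
31 ft³ → storage unit 4 (remaining 19 ft³)
31 ft³ → storage unit 5 (remaining 19 ft³)
27 ft³ → storage unit 6 (remaining 23 ft³)
26 ft³ → storage unit 7 (remaining 24 ft³)
14 ft³ → storage unit 2 (remaining 0 ft³)
14 ft³ → storage unit 3 (remaining 4 ft³)
10 ft³ → storage unit 1 (remaining 3 ft³)
7 ft³ → storage unit 4 (remaining 12 ft³)
4 ft³ → storage unit 3 (remaining 0 ft³)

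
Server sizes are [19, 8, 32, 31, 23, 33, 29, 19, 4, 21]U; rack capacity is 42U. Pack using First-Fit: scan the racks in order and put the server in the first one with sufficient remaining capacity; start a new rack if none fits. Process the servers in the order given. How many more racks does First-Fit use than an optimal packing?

1

First-Fit: [19,8,4] [32] [31] [23,19] [33] [29] [21] → 7 racks.
Total size 219U; any packing needs at least ⌈219/42⌉ = 6 racks.
An optimal packing achieves that bound: [33,8] [32,4] [31] [29] [23,19] [21,19] → 6 racks.
Excess: 7 − 6 = 1.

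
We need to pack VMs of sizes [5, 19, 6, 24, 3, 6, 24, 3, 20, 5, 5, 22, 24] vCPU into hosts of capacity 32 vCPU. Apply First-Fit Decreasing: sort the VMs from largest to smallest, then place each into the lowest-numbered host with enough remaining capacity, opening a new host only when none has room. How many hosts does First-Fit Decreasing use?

6

Sorted descending: 24, 24, 24, 22, 20, 19, 6, 6, 5, 5, 5, 3, 3.
24 vCPU → host 1 (remaining 8 vCPU)
24 vCPU → host 2 (remaining 8 vCPU)
24 vCPU → host 3 (remaining 8 vCPU)
22 vCPU → host 4 (remaining 10 vCPU)
20 vCPU → host 5 (remaining 12 vCPU)
19 vCPU → host 6 (remaining 13 vCPU)
6 vCPU → host 1 (remaining 2 vCPU)
6 vCPU → host 2 (remaining 2 vCPU)
5 vCPU → host 3 (remaining 3 vCPU)
5 vCPU → host 4 (remaining 5 vCPU)
5 vCPU → host 4 (remaining 0 vCPU)
3 vCPU → host 3 (remaining 0 vCPU)
3 vCPU → host 5 (remaining 9 vCPU)
Final hosts: [24,6] [24,6] [24,5,3] [22,5,5] [20,3] [19].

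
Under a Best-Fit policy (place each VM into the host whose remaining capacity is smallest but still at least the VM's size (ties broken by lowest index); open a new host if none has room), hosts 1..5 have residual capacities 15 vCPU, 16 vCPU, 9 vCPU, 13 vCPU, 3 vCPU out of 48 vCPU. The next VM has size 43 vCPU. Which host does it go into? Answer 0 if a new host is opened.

0

No host has ≥ 43 vCPU free, so a new host is opened.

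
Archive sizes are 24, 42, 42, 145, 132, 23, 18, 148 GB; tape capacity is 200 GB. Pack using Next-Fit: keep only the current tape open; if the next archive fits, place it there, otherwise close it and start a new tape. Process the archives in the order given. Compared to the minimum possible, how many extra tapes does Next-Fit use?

1

Next-Fit: [24,42,42] [145] [132,23,18] [148] → 4 tapes.
Total size 574 GB; any packing needs at least ⌈574/200⌉ = 3 tapes.
An optimal packing achieves that bound: [148,42] [145,42] [132,24,23,18] → 3 tapes.
Excess: 4 − 3 = 1.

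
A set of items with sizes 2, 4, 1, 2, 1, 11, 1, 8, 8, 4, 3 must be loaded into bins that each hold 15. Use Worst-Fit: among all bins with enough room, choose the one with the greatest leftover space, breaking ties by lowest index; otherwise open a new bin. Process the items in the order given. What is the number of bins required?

bin 1: place 2, 13 left
bin 1: place 4, 9 left
bin 1: place 1, 8 left
bin 1: place 2, 6 left
bin 1: place 1, 5 left
bin 2: place 11, 4 left
bin 1: place 1, 4 left
bin 3: place 8, 7 left
bin 4: place 8, 7 left
bin 3: place 4, 3 left
bin 4: place 3, 4 left

4 bins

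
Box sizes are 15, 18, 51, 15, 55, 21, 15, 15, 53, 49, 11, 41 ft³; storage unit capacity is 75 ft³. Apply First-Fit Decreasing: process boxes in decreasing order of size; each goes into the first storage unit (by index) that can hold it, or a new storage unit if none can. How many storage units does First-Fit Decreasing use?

5 storage units

Sorted descending: 55, 53, 51, 49, 41, 21, 18, 15, 15, 15, 15, 11.
storage unit 1: place 55 ft³, 20 ft³ left
storage unit 2: place 53 ft³, 22 ft³ left
storage unit 3: place 51 ft³, 24 ft³ left
storage unit 4: place 49 ft³, 26 ft³ left
storage unit 5: place 41 ft³, 34 ft³ left
storage unit 2: place 21 ft³, 1 ft³ left
storage unit 1: place 18 ft³, 2 ft³ left
storage unit 3: place 15 ft³, 9 ft³ left
storage unit 4: place 15 ft³, 11 ft³ left
storage unit 5: place 15 ft³, 19 ft³ left
storage unit 5: place 15 ft³, 4 ft³ left
storage unit 4: place 11 ft³, 0 ft³ left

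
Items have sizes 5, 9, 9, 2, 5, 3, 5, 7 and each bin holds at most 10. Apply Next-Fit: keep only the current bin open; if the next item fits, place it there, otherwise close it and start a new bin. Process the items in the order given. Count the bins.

Put 5 in bin 1; 5 remain.
Put 9 in bin 2; 1 remain.
Put 9 in bin 3; 1 remain.
Put 2 in bin 4; 8 remain.
Put 5 in bin 4; 3 remain.
Put 3 in bin 4; 0 remain.
Put 5 in bin 5; 5 remain.
Put 7 in bin 6; 3 remain.
Final bins: [5] [9] [9] [2,5,3] [5] [7].

6 bins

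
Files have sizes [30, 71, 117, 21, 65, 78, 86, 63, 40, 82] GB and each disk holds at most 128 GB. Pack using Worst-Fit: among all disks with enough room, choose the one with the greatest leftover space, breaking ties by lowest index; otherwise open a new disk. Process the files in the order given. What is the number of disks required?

30 GB → disk 1 (remaining 98 GB)
71 GB → disk 1 (remaining 27 GB)
117 GB → disk 2 (remaining 11 GB)
21 GB → disk 1 (remaining 6 GB)
65 GB → disk 3 (remaining 63 GB)
78 GB → disk 4 (remaining 50 GB)
86 GB → disk 5 (remaining 42 GB)
63 GB → disk 3 (remaining 0 GB)
40 GB → disk 4 (remaining 10 GB)
82 GB → disk 6 (remaining 46 GB)

6 disks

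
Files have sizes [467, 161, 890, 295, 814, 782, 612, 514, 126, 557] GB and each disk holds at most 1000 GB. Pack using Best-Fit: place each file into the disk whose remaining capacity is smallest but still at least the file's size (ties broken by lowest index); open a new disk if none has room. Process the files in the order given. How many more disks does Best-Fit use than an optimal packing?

Best-Fit: [467,161,295] [890] [814,126] [782] [612] [514] [557] → 7 disks.
Total size 5218 GB; any packing needs at least ⌈5218/1000⌉ = 6 disks.
An optimal packing achieves that bound: [890] [814,161] [782,126] [612,295] [557] [514,467] → 6 disks.
Excess: 7 − 6 = 1.

1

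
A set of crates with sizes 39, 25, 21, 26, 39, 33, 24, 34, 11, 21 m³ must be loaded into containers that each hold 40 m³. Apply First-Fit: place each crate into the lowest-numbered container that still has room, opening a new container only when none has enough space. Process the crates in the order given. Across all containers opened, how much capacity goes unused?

39 m³ → container 1 (remaining 1 m³)
25 m³ → container 2 (remaining 15 m³)
21 m³ → container 3 (remaining 19 m³)
26 m³ → container 4 (remaining 14 m³)
39 m³ → container 5 (remaining 1 m³)
33 m³ → container 6 (remaining 7 m³)
24 m³ → container 7 (remaining 16 m³)
34 m³ → container 8 (remaining 6 m³)
11 m³ → container 2 (remaining 4 m³)
21 m³ → container 9 (remaining 19 m³)
9 containers × 40 m³ = 360 m³; used 273 m³; unused 87 m³.

87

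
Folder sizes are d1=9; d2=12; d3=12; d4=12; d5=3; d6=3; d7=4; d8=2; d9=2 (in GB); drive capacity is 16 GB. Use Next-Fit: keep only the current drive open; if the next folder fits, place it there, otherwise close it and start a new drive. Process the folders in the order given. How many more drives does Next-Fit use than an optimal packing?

Next-Fit: [9] [12] [12] [12,3] [3,4,2,2] → 5 drives.
Total size 59 GB; any packing needs at least ⌈59/16⌉ = 4 drives.
An optimal packing achieves that bound: [12,4] [12,3] [12,3] [9,2,2] → 4 drives.
Excess: 5 − 4 = 1.

1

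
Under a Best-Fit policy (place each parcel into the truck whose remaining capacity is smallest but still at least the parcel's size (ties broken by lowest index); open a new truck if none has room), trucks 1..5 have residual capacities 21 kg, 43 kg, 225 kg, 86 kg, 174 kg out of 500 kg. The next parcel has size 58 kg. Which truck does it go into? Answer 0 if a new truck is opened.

4

Trucks with room: truck 3 (225 kg), truck 4 (86 kg), truck 5 (174 kg).
Tightest fit is truck 4 with 86 kg free.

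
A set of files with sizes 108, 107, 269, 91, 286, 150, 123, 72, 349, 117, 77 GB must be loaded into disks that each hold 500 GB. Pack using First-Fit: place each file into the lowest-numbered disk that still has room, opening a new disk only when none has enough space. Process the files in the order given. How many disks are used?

108 GB → disk 1 (remaining 392 GB)
107 GB → disk 1 (remaining 285 GB)
269 GB → disk 1 (remaining 16 GB)
91 GB → disk 2 (remaining 409 GB)
286 GB → disk 2 (remaining 123 GB)
150 GB → disk 3 (remaining 350 GB)
123 GB → disk 2 (remaining 0 GB)
72 GB → disk 3 (remaining 278 GB)
349 GB → disk 4 (remaining 151 GB)
117 GB → disk 3 (remaining 161 GB)
77 GB → disk 3 (remaining 84 GB)

4 disks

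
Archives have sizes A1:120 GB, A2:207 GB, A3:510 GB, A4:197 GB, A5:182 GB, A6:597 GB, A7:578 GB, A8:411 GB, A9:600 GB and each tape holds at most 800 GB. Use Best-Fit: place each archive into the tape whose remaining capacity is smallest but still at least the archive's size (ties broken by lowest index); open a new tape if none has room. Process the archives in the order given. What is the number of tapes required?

tape 1: place A1 (120 GB), 680 GB left
tape 1: place A2 (207 GB), 473 GB left
tape 2: place A3 (510 GB), 290 GB left
tape 2: place A4 (197 GB), 93 GB left
tape 1: place A5 (182 GB), 291 GB left
tape 3: place A6 (597 GB), 203 GB left
tape 4: place A7 (578 GB), 222 GB left
tape 5: place A8 (411 GB), 389 GB left
tape 6: place A9 (600 GB), 200 GB left
Final tapes: [120,207,182] [510,197] [597] [578] [411] [600].

6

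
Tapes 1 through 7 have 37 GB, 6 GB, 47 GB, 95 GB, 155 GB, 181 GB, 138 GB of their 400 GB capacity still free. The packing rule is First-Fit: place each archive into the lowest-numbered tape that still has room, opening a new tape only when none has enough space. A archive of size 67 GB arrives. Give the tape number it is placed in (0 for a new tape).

Tapes with room: tape 4 (95 GB), tape 5 (155 GB), tape 6 (181 GB), tape 7 (138 GB).
The first with room is tape 4.

4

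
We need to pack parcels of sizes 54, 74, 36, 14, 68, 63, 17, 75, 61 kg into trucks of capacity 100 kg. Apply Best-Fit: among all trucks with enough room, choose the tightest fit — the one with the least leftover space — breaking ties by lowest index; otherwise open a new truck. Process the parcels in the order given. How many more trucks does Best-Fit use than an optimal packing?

0

Best-Fit: [54,36] [74,14] [68,17] [63] [75] [61] → 6 trucks.
6 parcels exceed 50 kg (half the capacity), and no two of those can share a truck, so at least 6 trucks are needed.
So 6 is already optimal.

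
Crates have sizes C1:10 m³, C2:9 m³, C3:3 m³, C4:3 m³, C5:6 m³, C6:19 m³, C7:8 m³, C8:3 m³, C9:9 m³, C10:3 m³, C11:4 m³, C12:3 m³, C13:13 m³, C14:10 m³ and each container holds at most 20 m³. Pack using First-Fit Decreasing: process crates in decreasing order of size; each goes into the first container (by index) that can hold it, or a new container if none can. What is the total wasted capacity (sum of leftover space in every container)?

Sorted descending: 19, 13, 10, 10, 9, 9, 8, 6, 4, 3, 3, 3, 3, 3.
container 1: place 19 m³, 1 m³ left
container 2: place 13 m³, 7 m³ left
container 3: place 10 m³, 10 m³ left
container 3: place 10 m³, 0 m³ left
container 4: place 9 m³, 11 m³ left
container 4: place 9 m³, 2 m³ left
container 5: place 8 m³, 12 m³ left
container 2: place 6 m³, 1 m³ left
container 5: place 4 m³, 8 m³ left
container 5: place 3 m³, 5 m³ left
container 5: place 3 m³, 2 m³ left
container 6: place 3 m³, 17 m³ left
container 6: place 3 m³, 14 m³ left
container 6: place 3 m³, 11 m³ left
6 containers × 20 m³ = 120 m³; used 103 m³; unused 17 m³.

17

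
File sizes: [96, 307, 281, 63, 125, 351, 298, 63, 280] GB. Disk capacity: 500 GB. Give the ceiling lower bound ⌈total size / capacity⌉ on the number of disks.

4

Total size = 96 + 307 + 281 + 63 + 125 + 351 + 298 + 63 + 280 = 1864 GB.
⌈1864 / 500⌉ = 4.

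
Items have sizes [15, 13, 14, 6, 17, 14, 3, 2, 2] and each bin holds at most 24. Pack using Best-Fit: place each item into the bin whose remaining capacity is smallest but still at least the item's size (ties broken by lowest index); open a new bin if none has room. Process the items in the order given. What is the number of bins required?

5

15 → bin 1 (remaining 9)
13 → bin 2 (remaining 11)
14 → bin 3 (remaining 10)
6 → bin 1 (remaining 3)
17 → bin 4 (remaining 7)
14 → bin 5 (remaining 10)
3 → bin 1 (remaining 0)
2 → bin 4 (remaining 5)
2 → bin 4 (remaining 3)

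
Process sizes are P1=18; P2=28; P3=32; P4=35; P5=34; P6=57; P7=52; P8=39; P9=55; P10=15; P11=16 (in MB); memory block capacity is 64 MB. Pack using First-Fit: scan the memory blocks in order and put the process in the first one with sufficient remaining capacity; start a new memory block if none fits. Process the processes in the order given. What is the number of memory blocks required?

8

P1 (18 MB) → memory block 1 (remaining 46 MB)
P2 (28 MB) → memory block 1 (remaining 18 MB)
P3 (32 MB) → memory block 2 (remaining 32 MB)
P4 (35 MB) → memory block 3 (remaining 29 MB)
P5 (34 MB) → memory block 4 (remaining 30 MB)
P6 (57 MB) → memory block 5 (remaining 7 MB)
P7 (52 MB) → memory block 6 (remaining 12 MB)
P8 (39 MB) → memory block 7 (remaining 25 MB)
P9 (55 MB) → memory block 8 (remaining 9 MB)
P10 (15 MB) → memory block 1 (remaining 3 MB)
P11 (16 MB) → memory block 2 (remaining 16 MB)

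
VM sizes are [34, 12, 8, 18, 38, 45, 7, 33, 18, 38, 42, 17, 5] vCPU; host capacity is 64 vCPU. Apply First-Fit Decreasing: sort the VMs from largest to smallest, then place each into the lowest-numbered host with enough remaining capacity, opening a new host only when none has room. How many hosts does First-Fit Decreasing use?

Sorted descending: 45, 42, 38, 38, 34, 33, 18, 18, 17, 12, 8, 7, 5.
45 vCPU → host 1 (remaining 19 vCPU)
42 vCPU → host 2 (remaining 22 vCPU)
38 vCPU → host 3 (remaining 26 vCPU)
38 vCPU → host 4 (remaining 26 vCPU)
34 vCPU → host 5 (remaining 30 vCPU)
33 vCPU → host 6 (remaining 31 vCPU)
18 vCPU → host 1 (remaining 1 vCPU)
18 vCPU → host 2 (remaining 4 vCPU)
17 vCPU → host 3 (remaining 9 vCPU)
12 vCPU → host 4 (remaining 14 vCPU)
8 vCPU → host 3 (remaining 1 vCPU)
7 vCPU → host 4 (remaining 7 vCPU)
5 vCPU → host 4 (remaining 2 vCPU)
Final hosts: [45,18] [42,18] [38,17,8] [38,12,7,5] [34] [33].

6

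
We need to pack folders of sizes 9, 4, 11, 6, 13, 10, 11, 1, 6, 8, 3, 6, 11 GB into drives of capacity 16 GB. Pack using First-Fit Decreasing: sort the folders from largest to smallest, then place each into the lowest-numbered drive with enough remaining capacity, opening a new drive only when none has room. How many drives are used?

7 drives

Sorted descending: 13, 11, 11, 11, 10, 9, 8, 6, 6, 6, 4, 3, 1.
drive 1: place 13 GB, 3 GB left
drive 2: place 11 GB, 5 GB left
drive 3: place 11 GB, 5 GB left
drive 4: place 11 GB, 5 GB left
drive 5: place 10 GB, 6 GB left
drive 6: place 9 GB, 7 GB left
drive 7: place 8 GB, 8 GB left
drive 5: place 6 GB, 0 GB left
drive 6: place 6 GB, 1 GB left
drive 7: place 6 GB, 2 GB left
drive 2: place 4 GB, 1 GB left
drive 1: place 3 GB, 0 GB left
drive 2: place 1 GB, 0 GB left
Final drives: [13,3] [11,4,1] [11] [11] [10,6] [9,6] [8,6].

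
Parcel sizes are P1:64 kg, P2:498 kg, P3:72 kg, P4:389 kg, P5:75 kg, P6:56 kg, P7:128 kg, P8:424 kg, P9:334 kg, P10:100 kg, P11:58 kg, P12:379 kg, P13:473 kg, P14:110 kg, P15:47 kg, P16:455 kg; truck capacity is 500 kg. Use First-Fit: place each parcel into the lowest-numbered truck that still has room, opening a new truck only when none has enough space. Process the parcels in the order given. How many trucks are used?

P1 (64 kg) → truck 1 (remaining 436 kg)
P2 (498 kg) → truck 2 (remaining 2 kg)
P3 (72 kg) → truck 1 (remaining 364 kg)
P4 (389 kg) → truck 3 (remaining 111 kg)
P5 (75 kg) → truck 1 (remaining 289 kg)
P6 (56 kg) → truck 1 (remaining 233 kg)
P7 (128 kg) → truck 1 (remaining 105 kg)
P8 (424 kg) → truck 4 (remaining 76 kg)
P9 (334 kg) → truck 5 (remaining 166 kg)
P10 (100 kg) → truck 1 (remaining 5 kg)
P11 (58 kg) → truck 3 (remaining 53 kg)
P12 (379 kg) → truck 6 (remaining 121 kg)
P13 (473 kg) → truck 7 (remaining 27 kg)
P14 (110 kg) → truck 5 (remaining 56 kg)
P15 (47 kg) → truck 3 (remaining 6 kg)
P16 (455 kg) → truck 8 (remaining 45 kg)

8 trucks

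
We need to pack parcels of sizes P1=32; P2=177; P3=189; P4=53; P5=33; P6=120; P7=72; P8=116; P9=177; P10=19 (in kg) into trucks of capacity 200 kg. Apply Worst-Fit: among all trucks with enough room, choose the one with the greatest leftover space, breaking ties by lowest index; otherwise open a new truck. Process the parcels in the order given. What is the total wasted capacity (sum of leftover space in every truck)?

212

P1 (32 kg) → truck 1 (remaining 168 kg)
P2 (177 kg) → truck 2 (remaining 23 kg)
P3 (189 kg) → truck 3 (remaining 11 kg)
P4 (53 kg) → truck 1 (remaining 115 kg)
P5 (33 kg) → truck 1 (remaining 82 kg)
P6 (120 kg) → truck 4 (remaining 80 kg)
P7 (72 kg) → truck 1 (remaining 10 kg)
P8 (116 kg) → truck 5 (remaining 84 kg)
P9 (177 kg) → truck 6 (remaining 23 kg)
P10 (19 kg) → truck 5 (remaining 65 kg)
6 trucks × 200 kg = 1200 kg; used 988 kg; unused 212 kg.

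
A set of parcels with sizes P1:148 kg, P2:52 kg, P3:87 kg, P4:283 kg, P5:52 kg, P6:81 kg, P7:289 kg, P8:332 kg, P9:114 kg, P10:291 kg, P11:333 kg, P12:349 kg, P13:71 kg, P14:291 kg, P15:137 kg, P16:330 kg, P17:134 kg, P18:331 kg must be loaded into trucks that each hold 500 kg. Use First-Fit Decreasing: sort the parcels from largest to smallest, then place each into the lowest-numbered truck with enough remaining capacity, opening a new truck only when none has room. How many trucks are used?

9

Sorted descending: 349, 333, 332, 331, 330, 291, 291, 289, 283, 148, 137, 134, 114, 87, 81, 71, 52, 52.
truck 1: place 349 kg, 151 kg left
truck 2: place 333 kg, 167 kg left
truck 3: place 332 kg, 168 kg left
truck 4: place 331 kg, 169 kg left
truck 5: place 330 kg, 170 kg left
truck 6: place 291 kg, 209 kg left
truck 7: place 291 kg, 209 kg left
truck 8: place 289 kg, 211 kg left
truck 9: place 283 kg, 217 kg left
truck 1: place 148 kg, 3 kg left
truck 2: place 137 kg, 30 kg left
truck 3: place 134 kg, 34 kg left
truck 4: place 114 kg, 55 kg left
truck 5: place 87 kg, 83 kg left
truck 5: place 81 kg, 2 kg left
truck 6: place 71 kg, 138 kg left
truck 4: place 52 kg, 3 kg left
truck 6: place 52 kg, 86 kg left
Final trucks: [349,148] [333,137] [332,134] [331,114,52] [330,87,81] [291,71,52] [291] [289] [283].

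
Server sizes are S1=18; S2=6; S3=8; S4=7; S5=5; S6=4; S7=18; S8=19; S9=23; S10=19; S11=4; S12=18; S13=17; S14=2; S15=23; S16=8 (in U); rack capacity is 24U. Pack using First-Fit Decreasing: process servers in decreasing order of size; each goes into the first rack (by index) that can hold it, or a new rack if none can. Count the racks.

Sorted descending: 23, 23, 19, 19, 18, 18, 18, 17, 8, 8, 7, 6, 5, 4, 4, 2.
rack 1: place 23U, 1U left
rack 2: place 23U, 1U left
rack 3: place 19U, 5U left
rack 4: place 19U, 5U left
rack 5: place 18U, 6U left
rack 6: place 18U, 6U left
rack 7: place 18U, 6U left
rack 8: place 17U, 7U left
rack 9: place 8U, 16U left
rack 9: place 8U, 8U left
rack 8: place 7U, 0U left
rack 5: place 6U, 0U left
rack 3: place 5U, 0U left
rack 4: place 4U, 1U left
rack 6: place 4U, 2U left
rack 6: place 2U, 0U left
Final racks: [23] [23] [19,5] [19,4] [18,6] [18,4,2] [18] [17,7] [8,8].

9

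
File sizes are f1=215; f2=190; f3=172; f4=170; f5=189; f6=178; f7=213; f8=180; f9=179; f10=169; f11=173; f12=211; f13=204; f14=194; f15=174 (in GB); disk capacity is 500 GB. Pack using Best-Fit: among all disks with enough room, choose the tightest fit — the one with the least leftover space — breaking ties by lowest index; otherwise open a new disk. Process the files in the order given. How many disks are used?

disk 1: place f1 (215 GB), 285 GB left
disk 1: place f2 (190 GB), 95 GB left
disk 2: place f3 (172 GB), 328 GB left
disk 2: place f4 (170 GB), 158 GB left
disk 3: place f5 (189 GB), 311 GB left
disk 3: place f6 (178 GB), 133 GB left
disk 4: place f7 (213 GB), 287 GB left
disk 4: place f8 (180 GB), 107 GB left
disk 5: place f9 (179 GB), 321 GB left
disk 5: place f10 (169 GB), 152 GB left
disk 6: place f11 (173 GB), 327 GB left
disk 6: place f12 (211 GB), 116 GB left
disk 7: place f13 (204 GB), 296 GB left
disk 7: place f14 (194 GB), 102 GB left
disk 8: place f15 (174 GB), 326 GB left

8 disks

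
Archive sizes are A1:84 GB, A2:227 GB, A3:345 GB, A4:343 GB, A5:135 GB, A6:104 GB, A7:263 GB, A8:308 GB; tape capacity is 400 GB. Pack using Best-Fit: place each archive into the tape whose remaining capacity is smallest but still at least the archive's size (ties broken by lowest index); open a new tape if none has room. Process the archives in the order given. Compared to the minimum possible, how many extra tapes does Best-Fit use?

1

Best-Fit: [84,227] [345] [343] [135,104] [263] [308] → 6 tapes.
Total size 1809 GB; any packing needs at least ⌈1809/400⌉ = 5 tapes.
An optimal packing achieves that bound: [345] [343] [308,84] [263,135] [227,104] → 5 tapes.
Excess: 6 − 5 = 1.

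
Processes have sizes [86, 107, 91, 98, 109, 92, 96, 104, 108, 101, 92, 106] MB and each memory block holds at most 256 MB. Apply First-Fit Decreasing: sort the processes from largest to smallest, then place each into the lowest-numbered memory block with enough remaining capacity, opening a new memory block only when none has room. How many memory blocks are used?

Sorted descending: 109, 108, 107, 106, 104, 101, 98, 96, 92, 92, 91, 86.
Put 109 MB in memory block 1; 147 MB remain.
Put 108 MB in memory block 1; 39 MB remain.
Put 107 MB in memory block 2; 149 MB remain.
Put 106 MB in memory block 2; 43 MB remain.
Put 104 MB in memory block 3; 152 MB remain.
Put 101 MB in memory block 3; 51 MB remain.
Put 98 MB in memory block 4; 158 MB remain.
Put 96 MB in memory block 4; 62 MB remain.
Put 92 MB in memory block 5; 164 MB remain.
Put 92 MB in memory block 5; 72 MB remain.
Put 91 MB in memory block 6; 165 MB remain.
Put 86 MB in memory block 6; 79 MB remain.

6 memory blocks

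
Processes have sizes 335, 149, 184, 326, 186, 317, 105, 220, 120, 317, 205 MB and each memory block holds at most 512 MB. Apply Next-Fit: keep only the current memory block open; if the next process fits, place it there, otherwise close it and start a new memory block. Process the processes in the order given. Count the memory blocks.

memory block 1: place 335 MB, 177 MB left
memory block 1: place 149 MB, 28 MB left
memory block 2: place 184 MB, 328 MB left
memory block 2: place 326 MB, 2 MB left
memory block 3: place 186 MB, 326 MB left
memory block 3: place 317 MB, 9 MB left
memory block 4: place 105 MB, 407 MB left
memory block 4: place 220 MB, 187 MB left
memory block 4: place 120 MB, 67 MB left
memory block 5: place 317 MB, 195 MB left
memory block 6: place 205 MB, 307 MB left
Final memory blocks: [335,149] [184,326] [186,317] [105,220,120] [317] [205].

6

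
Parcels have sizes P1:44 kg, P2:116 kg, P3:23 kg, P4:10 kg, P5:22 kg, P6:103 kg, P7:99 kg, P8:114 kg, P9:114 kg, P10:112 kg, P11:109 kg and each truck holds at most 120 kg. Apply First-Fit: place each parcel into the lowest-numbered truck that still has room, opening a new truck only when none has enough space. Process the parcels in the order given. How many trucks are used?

8

truck 1: place P1 (44 kg), 76 kg left
truck 2: place P2 (116 kg), 4 kg left
truck 1: place P3 (23 kg), 53 kg left
truck 1: place P4 (10 kg), 43 kg left
truck 1: place P5 (22 kg), 21 kg left
truck 3: place P6 (103 kg), 17 kg left
truck 4: place P7 (99 kg), 21 kg left
truck 5: place P8 (114 kg), 6 kg left
truck 6: place P9 (114 kg), 6 kg left
truck 7: place P10 (112 kg), 8 kg left
truck 8: place P11 (109 kg), 11 kg left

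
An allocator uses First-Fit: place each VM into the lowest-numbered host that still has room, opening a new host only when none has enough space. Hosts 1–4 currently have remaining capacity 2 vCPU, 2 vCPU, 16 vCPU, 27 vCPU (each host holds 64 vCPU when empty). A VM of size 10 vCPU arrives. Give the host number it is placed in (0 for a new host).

3

Hosts with room: host 3 (16 vCPU), host 4 (27 vCPU).
The first with room is host 3.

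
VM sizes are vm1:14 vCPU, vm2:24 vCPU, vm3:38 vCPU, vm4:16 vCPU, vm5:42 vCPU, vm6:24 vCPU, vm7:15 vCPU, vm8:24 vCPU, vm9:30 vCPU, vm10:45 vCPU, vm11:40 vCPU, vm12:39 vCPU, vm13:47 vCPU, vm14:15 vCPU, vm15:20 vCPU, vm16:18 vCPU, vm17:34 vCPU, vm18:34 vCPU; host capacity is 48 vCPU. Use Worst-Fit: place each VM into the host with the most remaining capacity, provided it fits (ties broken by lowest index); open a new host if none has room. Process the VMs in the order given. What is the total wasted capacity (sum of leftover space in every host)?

vm1 (14 vCPU) → host 1 (remaining 34 vCPU)
vm2 (24 vCPU) → host 1 (remaining 10 vCPU)
vm3 (38 vCPU) → host 2 (remaining 10 vCPU)
vm4 (16 vCPU) → host 3 (remaining 32 vCPU)
vm5 (42 vCPU) → host 4 (remaining 6 vCPU)
vm6 (24 vCPU) → host 3 (remaining 8 vCPU)
vm7 (15 vCPU) → host 5 (remaining 33 vCPU)
vm8 (24 vCPU) → host 5 (remaining 9 vCPU)
vm9 (30 vCPU) → host 6 (remaining 18 vCPU)
vm10 (45 vCPU) → host 7 (remaining 3 vCPU)
vm11 (40 vCPU) → host 8 (remaining 8 vCPU)
vm12 (39 vCPU) → host 9 (remaining 9 vCPU)
vm13 (47 vCPU) → host 10 (remaining 1 vCPU)
vm14 (15 vCPU) → host 6 (remaining 3 vCPU)
vm15 (20 vCPU) → host 11 (remaining 28 vCPU)
vm16 (18 vCPU) → host 11 (remaining 10 vCPU)
vm17 (34 vCPU) → host 12 (remaining 14 vCPU)
vm18 (34 vCPU) → host 13 (remaining 14 vCPU)
13 hosts × 48 vCPU = 624 vCPU; used 519 vCPU; unused 105 vCPU.

105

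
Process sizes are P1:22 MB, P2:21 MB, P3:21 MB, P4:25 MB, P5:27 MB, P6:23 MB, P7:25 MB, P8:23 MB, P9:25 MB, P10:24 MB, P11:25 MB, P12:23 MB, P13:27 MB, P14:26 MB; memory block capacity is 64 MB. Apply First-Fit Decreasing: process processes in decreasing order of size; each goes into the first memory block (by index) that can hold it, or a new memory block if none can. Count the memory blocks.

Sorted descending: 27, 27, 26, 25, 25, 25, 25, 24, 23, 23, 23, 22, 21, 21.
memory block 1: place 27 MB, 37 MB left
memory block 1: place 27 MB, 10 MB left
memory block 2: place 26 MB, 38 MB left
memory block 2: place 25 MB, 13 MB left
memory block 3: place 25 MB, 39 MB left
memory block 3: place 25 MB, 14 MB left
memory block 4: place 25 MB, 39 MB left
memory block 4: place 24 MB, 15 MB left
memory block 5: place 23 MB, 41 MB left
memory block 5: place 23 MB, 18 MB left
memory block 6: place 23 MB, 41 MB left
memory block 6: place 22 MB, 19 MB left
memory block 7: place 21 MB, 43 MB left
memory block 7: place 21 MB, 22 MB left

7 memory blocks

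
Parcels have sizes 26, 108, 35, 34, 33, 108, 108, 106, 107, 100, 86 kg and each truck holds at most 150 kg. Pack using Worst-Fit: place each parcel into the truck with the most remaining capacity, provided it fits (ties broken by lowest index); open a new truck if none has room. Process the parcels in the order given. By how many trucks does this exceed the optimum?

Worst-Fit: [26,108] [35,34,33] [108] [108] [106] [107] [100] [86] → 8 trucks.
7 parcels exceed 75 kg (half the capacity), and no two of those can share a truck, so at least 7 trucks are needed.
An optimal packing achieves that bound: [108,35] [108,34] [108,33] [107,26] [106] [100] [86] → 7 trucks.
Excess: 8 − 7 = 1.

1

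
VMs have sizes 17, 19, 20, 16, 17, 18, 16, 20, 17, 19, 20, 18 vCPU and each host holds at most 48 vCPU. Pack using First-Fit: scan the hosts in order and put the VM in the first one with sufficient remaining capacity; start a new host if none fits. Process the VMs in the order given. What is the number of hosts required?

17 vCPU → host 1 (remaining 31 vCPU)
19 vCPU → host 1 (remaining 12 vCPU)
20 vCPU → host 2 (remaining 28 vCPU)
16 vCPU → host 2 (remaining 12 vCPU)
17 vCPU → host 3 (remaining 31 vCPU)
18 vCPU → host 3 (remaining 13 vCPU)
16 vCPU → host 4 (remaining 32 vCPU)
20 vCPU → host 4 (remaining 12 vCPU)
17 vCPU → host 5 (remaining 31 vCPU)
19 vCPU → host 5 (remaining 12 vCPU)
20 vCPU → host 6 (remaining 28 vCPU)
18 vCPU → host 6 (remaining 10 vCPU)
Final hosts: [17,19] [20,16] [17,18] [16,20] [17,19] [20,18].

6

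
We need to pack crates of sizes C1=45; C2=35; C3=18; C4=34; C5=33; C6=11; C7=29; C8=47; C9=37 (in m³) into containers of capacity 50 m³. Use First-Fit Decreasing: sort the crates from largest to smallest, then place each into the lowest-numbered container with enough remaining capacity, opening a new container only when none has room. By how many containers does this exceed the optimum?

First-Fit Decreasing: [47] [45] [37,11] [35] [34] [33] [29,18] → 7 containers.
7 crates exceed 25 m³ (half the capacity), and no two of those can share a container, so at least 7 containers are needed.
So 7 is already optimal.

0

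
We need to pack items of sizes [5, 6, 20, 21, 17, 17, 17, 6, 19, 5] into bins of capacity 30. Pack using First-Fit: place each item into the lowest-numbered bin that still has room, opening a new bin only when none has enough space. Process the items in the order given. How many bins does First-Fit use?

bin 1: place 5, 25 left
bin 1: place 6, 19 left
bin 2: place 20, 10 left
bin 3: place 21, 9 left
bin 1: place 17, 2 left
bin 4: place 17, 13 left
bin 5: place 17, 13 left
bin 2: place 6, 4 left
bin 6: place 19, 11 left
bin 3: place 5, 4 left

6 bins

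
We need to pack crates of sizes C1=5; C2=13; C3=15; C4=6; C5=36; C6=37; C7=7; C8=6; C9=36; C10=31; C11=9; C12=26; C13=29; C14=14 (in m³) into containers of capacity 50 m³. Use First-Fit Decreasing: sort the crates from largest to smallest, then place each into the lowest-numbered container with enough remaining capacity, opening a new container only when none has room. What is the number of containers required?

Sorted descending: 37, 36, 36, 31, 29, 26, 15, 14, 13, 9, 7, 6, 6, 5.
Put 37 m³ in container 1; 13 m³ remain.
Put 36 m³ in container 2; 14 m³ remain.
Put 36 m³ in container 3; 14 m³ remain.
Put 31 m³ in container 4; 19 m³ remain.
Put 29 m³ in container 5; 21 m³ remain.
Put 26 m³ in container 6; 24 m³ remain.
Put 15 m³ in container 4; 4 m³ remain.
Put 14 m³ in container 2; 0 m³ remain.
Put 13 m³ in container 1; 0 m³ remain.
Put 9 m³ in container 3; 5 m³ remain.
Put 7 m³ in container 5; 14 m³ remain.
Put 6 m³ in container 5; 8 m³ remain.
Put 6 m³ in container 5; 2 m³ remain.
Put 5 m³ in container 3; 0 m³ remain.
Final containers: [37,13] [36,14] [36,9,5] [31,15] [29,7,6,6] [26].

6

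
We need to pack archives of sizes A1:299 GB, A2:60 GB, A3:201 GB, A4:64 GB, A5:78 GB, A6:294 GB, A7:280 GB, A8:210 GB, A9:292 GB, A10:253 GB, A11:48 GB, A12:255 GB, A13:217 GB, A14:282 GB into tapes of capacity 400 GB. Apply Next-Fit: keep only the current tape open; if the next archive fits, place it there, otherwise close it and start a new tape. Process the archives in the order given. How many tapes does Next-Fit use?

Put A1 (299 GB) in tape 1; 101 GB remain.
Put A2 (60 GB) in tape 1; 41 GB remain.
Put A3 (201 GB) in tape 2; 199 GB remain.
Put A4 (64 GB) in tape 2; 135 GB remain.
Put A5 (78 GB) in tape 2; 57 GB remain.
Put A6 (294 GB) in tape 3; 106 GB remain.
Put A7 (280 GB) in tape 4; 120 GB remain.
Put A8 (210 GB) in tape 5; 190 GB remain.
Put A9 (292 GB) in tape 6; 108 GB remain.
Put A10 (253 GB) in tape 7; 147 GB remain.
Put A11 (48 GB) in tape 7; 99 GB remain.
Put A12 (255 GB) in tape 8; 145 GB remain.
Put A13 (217 GB) in tape 9; 183 GB remain.
Put A14 (282 GB) in tape 10; 118 GB remain.

10 tapes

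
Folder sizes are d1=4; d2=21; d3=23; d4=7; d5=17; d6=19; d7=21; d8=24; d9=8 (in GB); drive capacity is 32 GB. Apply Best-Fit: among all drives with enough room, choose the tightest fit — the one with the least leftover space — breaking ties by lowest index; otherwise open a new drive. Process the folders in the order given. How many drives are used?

drive 1: place d1 (4 GB), 28 GB left
drive 1: place d2 (21 GB), 7 GB left
drive 2: place d3 (23 GB), 9 GB left
drive 1: place d4 (7 GB), 0 GB left
drive 3: place d5 (17 GB), 15 GB left
drive 4: place d6 (19 GB), 13 GB left
drive 5: place d7 (21 GB), 11 GB left
drive 6: place d8 (24 GB), 8 GB left
drive 6: place d9 (8 GB), 0 GB left

6 drives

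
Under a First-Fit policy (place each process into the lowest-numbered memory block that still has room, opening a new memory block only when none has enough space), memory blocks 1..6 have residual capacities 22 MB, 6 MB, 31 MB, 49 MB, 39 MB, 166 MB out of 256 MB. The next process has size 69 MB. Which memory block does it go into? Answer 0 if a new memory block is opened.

6

Memory blocks with room: memory block 6 (166 MB).
The first with room is memory block 6.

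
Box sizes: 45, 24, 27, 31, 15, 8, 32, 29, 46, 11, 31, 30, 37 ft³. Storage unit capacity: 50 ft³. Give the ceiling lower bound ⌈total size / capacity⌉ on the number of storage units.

8

Total size = 45 + 24 + 27 + 31 + 15 + 8 + 32 + 29 + 46 + 11 + 31 + 30 + 37 = 366 ft³.
⌈366 / 50⌉ = 8.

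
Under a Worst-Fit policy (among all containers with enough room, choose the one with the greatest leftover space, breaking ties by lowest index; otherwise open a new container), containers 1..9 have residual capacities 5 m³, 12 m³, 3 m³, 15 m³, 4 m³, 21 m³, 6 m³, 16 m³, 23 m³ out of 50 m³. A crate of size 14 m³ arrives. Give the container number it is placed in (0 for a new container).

9

Containers with room: container 4 (15 m³), container 6 (21 m³), container 8 (16 m³), container 9 (23 m³).
Most room is container 9 with 23 m³ free.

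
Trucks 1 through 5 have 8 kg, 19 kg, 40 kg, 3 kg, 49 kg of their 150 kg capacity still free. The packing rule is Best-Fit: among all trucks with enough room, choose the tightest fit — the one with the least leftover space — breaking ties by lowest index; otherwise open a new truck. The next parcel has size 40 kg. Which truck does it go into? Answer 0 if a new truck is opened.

3

Trucks with room: truck 3 (40 kg), truck 5 (49 kg).
Tightest fit is truck 3 with 40 kg free.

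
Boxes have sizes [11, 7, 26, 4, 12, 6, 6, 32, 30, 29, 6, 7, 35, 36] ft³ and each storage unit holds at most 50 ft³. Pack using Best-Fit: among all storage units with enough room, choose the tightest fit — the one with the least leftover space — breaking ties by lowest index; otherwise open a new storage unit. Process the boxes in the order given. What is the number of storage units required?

7

storage unit 1: place 11 ft³, 39 ft³ left
storage unit 1: place 7 ft³, 32 ft³ left
storage unit 1: place 26 ft³, 6 ft³ left
storage unit 1: place 4 ft³, 2 ft³ left
storage unit 2: place 12 ft³, 38 ft³ left
storage unit 2: place 6 ft³, 32 ft³ left
storage unit 2: place 6 ft³, 26 ft³ left
storage unit 3: place 32 ft³, 18 ft³ left
storage unit 4: place 30 ft³, 20 ft³ left
storage unit 5: place 29 ft³, 21 ft³ left
storage unit 3: place 6 ft³, 12 ft³ left
storage unit 3: place 7 ft³, 5 ft³ left
storage unit 6: place 35 ft³, 15 ft³ left
storage unit 7: place 36 ft³, 14 ft³ left
Final storage units: [11,7,26,4] [12,6,6] [32,6,7] [30] [29] [35] [36].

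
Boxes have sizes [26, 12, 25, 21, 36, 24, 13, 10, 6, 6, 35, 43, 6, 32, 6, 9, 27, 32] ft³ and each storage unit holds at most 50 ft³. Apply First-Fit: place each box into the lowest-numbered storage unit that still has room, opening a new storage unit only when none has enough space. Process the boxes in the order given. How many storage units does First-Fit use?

Put 26 ft³ in storage unit 1; 24 ft³ remain.
Put 12 ft³ in storage unit 1; 12 ft³ remain.
Put 25 ft³ in storage unit 2; 25 ft³ remain.
Put 21 ft³ in storage unit 2; 4 ft³ remain.
Put 36 ft³ in storage unit 3; 14 ft³ remain.
Put 24 ft³ in storage unit 4; 26 ft³ remain.
Put 13 ft³ in storage unit 3; 1 ft³ remain.
Put 10 ft³ in storage unit 1; 2 ft³ remain.
Put 6 ft³ in storage unit 4; 20 ft³ remain.
Put 6 ft³ in storage unit 4; 14 ft³ remain.
Put 35 ft³ in storage unit 5; 15 ft³ remain.
Put 43 ft³ in storage unit 6; 7 ft³ remain.
Put 6 ft³ in storage unit 4; 8 ft³ remain.
Put 32 ft³ in storage unit 7; 18 ft³ remain.
Put 6 ft³ in storage unit 4; 2 ft³ remain.
Put 9 ft³ in storage unit 5; 6 ft³ remain.
Put 27 ft³ in storage unit 8; 23 ft³ remain.
Put 32 ft³ in storage unit 9; 18 ft³ remain.
Final storage units: [26,12,10] [25,21] [36,13] [24,6,6,6,6] [35,9] [43] [32] [27] [32].

9 storage units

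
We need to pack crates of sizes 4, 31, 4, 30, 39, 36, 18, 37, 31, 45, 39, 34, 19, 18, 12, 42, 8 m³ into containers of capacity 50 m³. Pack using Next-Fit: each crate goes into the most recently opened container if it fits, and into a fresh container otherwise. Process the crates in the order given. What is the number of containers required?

Put 4 m³ in container 1; 46 m³ remain.
Put 31 m³ in container 1; 15 m³ remain.
Put 4 m³ in container 1; 11 m³ remain.
Put 30 m³ in container 2; 20 m³ remain.
Put 39 m³ in container 3; 11 m³ remain.
Put 36 m³ in container 4; 14 m³ remain.
Put 18 m³ in container 5; 32 m³ remain.
Put 37 m³ in container 6; 13 m³ remain.
Put 31 m³ in container 7; 19 m³ remain.
Put 45 m³ in container 8; 5 m³ remain.
Put 39 m³ in container 9; 11 m³ remain.
Put 34 m³ in container 10; 16 m³ remain.
Put 19 m³ in container 11; 31 m³ remain.
Put 18 m³ in container 11; 13 m³ remain.
Put 12 m³ in container 11; 1 m³ remain.
Put 42 m³ in container 12; 8 m³ remain.
Put 8 m³ in container 12; 0 m³ remain.
Final containers: [4,31,4] [30] [39] [36] [18] [37] [31] [45] [39] [34] [19,18,12] [42,8].

12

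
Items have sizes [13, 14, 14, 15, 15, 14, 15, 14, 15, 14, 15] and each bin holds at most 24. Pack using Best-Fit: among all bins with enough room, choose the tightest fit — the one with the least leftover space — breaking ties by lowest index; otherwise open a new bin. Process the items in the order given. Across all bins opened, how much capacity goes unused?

Put 13 in bin 1; 11 remain.
Put 14 in bin 2; 10 remain.
Put 14 in bin 3; 10 remain.
Put 15 in bin 4; 9 remain.
Put 15 in bin 5; 9 remain.
Put 14 in bin 6; 10 remain.
Put 15 in bin 7; 9 remain.
Put 14 in bin 8; 10 remain.
Put 15 in bin 9; 9 remain.
Put 14 in bin 10; 10 remain.
Put 15 in bin 11; 9 remain.
11 bins × 24 = 264; used 158; unused 106.

106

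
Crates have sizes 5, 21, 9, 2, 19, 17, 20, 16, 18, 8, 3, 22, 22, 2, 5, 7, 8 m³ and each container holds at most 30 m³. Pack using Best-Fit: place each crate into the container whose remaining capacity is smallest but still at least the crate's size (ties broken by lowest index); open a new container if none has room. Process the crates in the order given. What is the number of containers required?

8

container 1: place 5 m³, 25 m³ left
container 1: place 21 m³, 4 m³ left
container 2: place 9 m³, 21 m³ left
container 1: place 2 m³, 2 m³ left
container 2: place 19 m³, 2 m³ left
container 3: place 17 m³, 13 m³ left
container 4: place 20 m³, 10 m³ left
container 5: place 16 m³, 14 m³ left
container 6: place 18 m³, 12 m³ left
container 4: place 8 m³, 2 m³ left
container 6: place 3 m³, 9 m³ left
container 7: place 22 m³, 8 m³ left
container 8: place 22 m³, 8 m³ left
container 1: place 2 m³, 0 m³ left
container 7: place 5 m³, 3 m³ left
container 8: place 7 m³, 1 m³ left
container 6: place 8 m³, 1 m³ left
Final containers: [5,21,2,2] [9,19] [17] [20,8] [16] [18,3,8] [22,5] [22,7].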